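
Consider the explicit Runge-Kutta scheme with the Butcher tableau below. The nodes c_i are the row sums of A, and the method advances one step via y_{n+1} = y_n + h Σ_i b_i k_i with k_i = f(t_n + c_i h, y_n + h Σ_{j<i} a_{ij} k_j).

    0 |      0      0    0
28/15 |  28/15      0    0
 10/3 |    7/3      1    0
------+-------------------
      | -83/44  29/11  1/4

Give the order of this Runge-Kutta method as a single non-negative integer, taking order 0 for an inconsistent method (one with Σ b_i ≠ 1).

1

b = (-83/44, 29/11, 1/4)
c = (0, 28/15, 10/3)
Ac = (0, 0, 28/15)
Σ b_i: (-83/44)·1 + 29/11·1 + 1/4·1 = 1 ✓
b·c: 29/11·28/15 + 1/4·10/3 = 633/110 ≠ 1/2 ⇒ order 1.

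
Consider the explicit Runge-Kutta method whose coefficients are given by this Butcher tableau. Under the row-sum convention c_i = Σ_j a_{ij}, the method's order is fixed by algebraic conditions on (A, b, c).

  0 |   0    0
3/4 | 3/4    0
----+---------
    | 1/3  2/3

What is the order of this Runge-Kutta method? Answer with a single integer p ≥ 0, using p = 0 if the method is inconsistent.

2

b = (1/3, 2/3)
c = (0, 3/4)
Σ b_i: 1/3·1 + 2/3·1 = 1 ✓
b·c: 2/3·3/4 = 1/2 ✓; 2 stages ⇒ order 2.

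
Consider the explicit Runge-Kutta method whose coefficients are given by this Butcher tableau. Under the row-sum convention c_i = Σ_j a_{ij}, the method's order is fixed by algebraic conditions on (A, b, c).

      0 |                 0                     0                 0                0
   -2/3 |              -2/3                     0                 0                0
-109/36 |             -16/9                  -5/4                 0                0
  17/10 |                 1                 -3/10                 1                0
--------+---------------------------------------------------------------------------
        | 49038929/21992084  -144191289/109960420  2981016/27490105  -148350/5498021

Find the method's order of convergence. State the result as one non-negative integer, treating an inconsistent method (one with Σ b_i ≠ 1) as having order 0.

b = (49038929/21992084, -144191289/109960420, 2981016/27490105, -148350/5498021)
c = (0, -2/3, -109/36, 17/10)
Ac = (0, 0, 5/6, -509/180)
Σ b_i: 49038929/21992084·1 + (-144191289/109960420)·1 + 2981016/27490105·1 + (-148350/5498021)·1 = 1 ✓
b·c: (-144191289/109960420)·(-2/3) + 2981016/27490105·(-109/36) + (-148350/5498021)·17/10 = 1/2 ✓
b·c²: (-144191289/109960420)·4/9 + 2981016/27490105·11881/1296 + (-148350/5498021)·289/100 = 1/3 ✓
b·Ac: 2981016/27490105·5/6 + (-148350/5498021)·(-509/180) = 1/6 ✓
b·c³: (-144191289/109960420)·(-8/27) + 2981016/27490105·(-1295029/46656) + (-148350/5498021)·4913/1000 = -961928567/349286040 ≠ 1/4 ⇒ order 3.
b·(c∘Ac): 2981016/27490105·(-545/216) + (-148350/5498021)·(-8653/1800) = -9493891/65976252 ≠ 1/8
b·Ac²: 2981016/27490105·(-5/9) + (-148350/5498021)·58541/6480 = -21237037/69857208 ≠ 1/12
b·A²c: (-148350/5498021)·5/6 = -123625/5498021 ≠ 1/24

3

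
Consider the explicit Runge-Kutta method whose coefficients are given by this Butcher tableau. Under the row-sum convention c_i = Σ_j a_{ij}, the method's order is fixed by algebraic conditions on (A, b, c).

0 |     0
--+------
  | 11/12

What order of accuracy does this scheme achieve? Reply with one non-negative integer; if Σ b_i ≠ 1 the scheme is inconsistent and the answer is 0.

0

b = (11/12)
c = (0)
Σ b_i: 11/12·1 = 11/12 ≠ 1 ⇒ order 0.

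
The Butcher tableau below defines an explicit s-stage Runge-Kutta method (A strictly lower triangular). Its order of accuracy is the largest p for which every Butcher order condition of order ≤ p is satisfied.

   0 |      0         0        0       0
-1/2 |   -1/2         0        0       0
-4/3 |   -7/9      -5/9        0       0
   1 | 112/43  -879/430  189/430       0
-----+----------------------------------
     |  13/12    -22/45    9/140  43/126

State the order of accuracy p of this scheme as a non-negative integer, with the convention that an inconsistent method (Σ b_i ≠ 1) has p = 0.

b = (13/12, -22/45, 9/140, 43/126)
c = (0, -1/2, -4/3, 1)
Ac = (0, 0, 5/18, 75/172)
Σ b_i: 13/12·1 + (-22/45)·1 + 9/140·1 + 43/126·1 = 1 ✓
b·c: (-22/45)·(-1/2) + 9/140·(-4/3) + 43/126·1 = 1/2 ✓
b·c²: (-22/45)·1/4 + 9/140·16/9 + 43/126·1 = 1/3 ✓
b·Ac: 9/140·5/18 + 43/126·75/172 = 1/6 ✓
b·c³: (-22/45)·(-1/8) + 9/140·(-64/27) + 43/126·1 = 1/4 ✓
b·(c∘Ac): 9/140·(-10/27) + 43/126·75/172 = 1/8 ✓
b·Ac²: 9/140·(-5/36) + 43/126·93/344 = 1/12 ✓
b·A²c: 43/126·21/172 = 1/24 ✓; 4 stages ⇒ order 4.

4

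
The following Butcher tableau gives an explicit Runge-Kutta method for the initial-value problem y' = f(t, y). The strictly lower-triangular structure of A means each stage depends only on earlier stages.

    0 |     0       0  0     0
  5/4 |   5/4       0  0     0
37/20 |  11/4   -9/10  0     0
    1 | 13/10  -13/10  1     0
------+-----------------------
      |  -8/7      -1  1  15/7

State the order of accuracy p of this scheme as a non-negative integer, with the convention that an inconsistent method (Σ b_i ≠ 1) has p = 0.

1

b = (-8/7, -1, 1, 15/7)
c = (0, 5/4, 37/20, 1)
Ac = (0, 0, -9/8, 9/40)
Σ b_i: (-8/7)·1 + (-1)·1 + 1·1 + 15/7·1 = 1 ✓
b·c: (-1)·5/4 + 1·37/20 + 15/7·1 = 96/35 ≠ 1/2 ⇒ order 1.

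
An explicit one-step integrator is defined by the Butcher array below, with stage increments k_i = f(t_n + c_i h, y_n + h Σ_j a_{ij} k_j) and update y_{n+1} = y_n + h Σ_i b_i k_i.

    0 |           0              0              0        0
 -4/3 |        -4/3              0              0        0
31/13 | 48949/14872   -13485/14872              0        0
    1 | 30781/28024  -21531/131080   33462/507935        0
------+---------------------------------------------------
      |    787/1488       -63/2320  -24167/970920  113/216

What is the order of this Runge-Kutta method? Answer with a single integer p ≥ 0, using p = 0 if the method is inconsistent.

4

b = (787/1488, -63/2320, -24167/970920, 113/216)
c = (0, -4/3, 31/13, 1)
Ac = (0, 0, 4495/3718, 85/226)
Σ b_i: 787/1488·1 + (-63/2320)·1 + (-24167/970920)·1 + 113/216·1 = 1 ✓
b·c: (-63/2320)·(-4/3) + (-24167/970920)·31/13 + 113/216·1 = 1/2 ✓
b·c²: (-63/2320)·16/9 + (-24167/970920)·961/169 + 113/216·1 = 1/3 ✓
b·Ac: (-24167/970920)·4495/3718 + 113/216·85/226 = 1/6 ✓
b·c³: (-63/2320)·(-64/27) + (-24167/970920)·29791/2197 + 113/216·1 = 1/4 ✓
b·(c∘Ac): (-24167/970920)·139345/48334 + 113/216·85/226 = 1/8 ✓
b·Ac²: (-24167/970920)·(-8990/5577) + 113/216·28/339 = 1/12 ✓
b·A²c: 113/216·9/113 = 1/24 ✓; 4 stages ⇒ order 4.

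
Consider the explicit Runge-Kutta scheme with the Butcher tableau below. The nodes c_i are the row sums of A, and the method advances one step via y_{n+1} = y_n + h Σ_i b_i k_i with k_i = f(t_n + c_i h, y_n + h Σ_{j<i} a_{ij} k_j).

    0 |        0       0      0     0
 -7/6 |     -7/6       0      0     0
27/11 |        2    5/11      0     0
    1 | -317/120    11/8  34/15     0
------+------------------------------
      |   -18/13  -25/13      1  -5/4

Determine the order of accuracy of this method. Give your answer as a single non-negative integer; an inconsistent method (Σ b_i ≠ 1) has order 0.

b = (-18/13, -25/13, 1, -5/4)
c = (0, -7/6, 27/11, 1)
Ac = (0, 0, -35/66, 10453/2640)
Σ b_i: (-18/13)·1 + (-25/13)·1 + 1·1 + (-5/4)·1 = -185/52 ≠ 1 ⇒ order 0.

0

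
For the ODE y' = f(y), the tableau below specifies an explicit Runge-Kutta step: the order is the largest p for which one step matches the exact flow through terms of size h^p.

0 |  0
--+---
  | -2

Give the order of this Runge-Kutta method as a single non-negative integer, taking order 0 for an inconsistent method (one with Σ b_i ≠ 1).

b = (-2)
c = (0)
Σ b_i: (-2)·1 = -2 ≠ 1 ⇒ order 0.

0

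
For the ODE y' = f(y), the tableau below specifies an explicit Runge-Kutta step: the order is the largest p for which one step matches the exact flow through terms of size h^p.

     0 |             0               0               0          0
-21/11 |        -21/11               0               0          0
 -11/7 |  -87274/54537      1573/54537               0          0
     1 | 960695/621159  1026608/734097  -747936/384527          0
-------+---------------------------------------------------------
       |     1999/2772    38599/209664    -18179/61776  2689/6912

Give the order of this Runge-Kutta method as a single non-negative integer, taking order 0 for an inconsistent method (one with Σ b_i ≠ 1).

b = (1999/2772, 38599/209664, -18179/61776, 2689/6912)
c = (0, -21/11, -11/7, 1)
Ac = (0, 0, -143/2597, 1040/2689)
Σ b_i: 1999/2772·1 + 38599/209664·1 + (-18179/61776)·1 + 2689/6912·1 = 1 ✓
b·c: 38599/209664·(-21/11) + (-18179/61776)·(-11/7) + 2689/6912·1 = 1/2 ✓
b·c²: 38599/209664·441/121 + (-18179/61776)·121/49 + 2689/6912·1 = 1/3 ✓
b·Ac: (-18179/61776)·(-143/2597) + 2689/6912·1040/2689 = 1/6 ✓
b·c³: 38599/209664·(-9261/1331) + (-18179/61776)·(-1331/343) + 2689/6912·1 = 1/4 ✓
b·(c∘Ac): (-18179/61776)·1573/18179 + 2689/6912·1040/2689 = 1/8 ✓
b·Ac²: (-18179/61776)·39/371 + 2689/6912·8688/29579 = 1/12 ✓
b·A²c: 2689/6912·288/2689 = 1/24 ✓; 4 stages ⇒ order 4.

4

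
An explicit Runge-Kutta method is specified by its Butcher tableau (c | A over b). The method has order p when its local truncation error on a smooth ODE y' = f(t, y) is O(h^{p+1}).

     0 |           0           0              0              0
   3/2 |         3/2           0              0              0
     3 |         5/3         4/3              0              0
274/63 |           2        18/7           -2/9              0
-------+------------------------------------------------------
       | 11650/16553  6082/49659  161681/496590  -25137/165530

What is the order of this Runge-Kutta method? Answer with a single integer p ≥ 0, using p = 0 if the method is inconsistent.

3

b = (11650/16553, 6082/49659, 161681/496590, -25137/165530)
c = (0, 3/2, 3, 274/63)
Ac = (0, 0, 2, 67/21)
Σ b_i: 11650/16553·1 + 6082/49659·1 + 161681/496590·1 + (-25137/165530)·1 = 1 ✓
b·c: 6082/49659·3/2 + 161681/496590·3 + (-25137/165530)·274/63 = 1/2 ✓
b·c²: 6082/49659·9/4 + 161681/496590·9 + (-25137/165530)·75076/3969 = 1/3 ✓
b·Ac: 161681/496590·2 + (-25137/165530)·67/21 = 1/6 ✓
b·c³: 6082/49659·27/8 + 161681/496590·27 + (-25137/165530)·20570824/250047 = -41157769/12514068 ≠ 1/4 ⇒ order 3.
b·(c∘Ac): 161681/496590·6 + (-25137/165530)·18358/1323 = -2544/16553 ≠ 1/8
b·Ac²: 161681/496590·3 + (-25137/165530)·53/14 = 133039/331060 ≠ 1/12
b·A²c: (-25137/165530)·(-4/9) = 5586/82765 ≠ 1/24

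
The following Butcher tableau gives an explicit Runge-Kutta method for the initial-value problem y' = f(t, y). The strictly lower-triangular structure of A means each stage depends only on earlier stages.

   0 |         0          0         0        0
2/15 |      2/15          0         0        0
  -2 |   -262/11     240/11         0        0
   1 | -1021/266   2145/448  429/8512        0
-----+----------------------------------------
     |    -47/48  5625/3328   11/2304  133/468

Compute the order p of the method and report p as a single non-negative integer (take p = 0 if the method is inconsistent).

4

b = (-47/48, 5625/3328, 11/2304, 133/468)
c = (0, 2/15, -2, 1)
Ac = (0, 0, 32/11, 143/266)
Σ b_i: (-47/48)·1 + 5625/3328·1 + 11/2304·1 + 133/468·1 = 1 ✓
b·c: 5625/3328·2/15 + 11/2304·(-2) + 133/468·1 = 1/2 ✓
b·c²: 5625/3328·4/225 + 11/2304·4 + 133/468·1 = 1/3 ✓
b·Ac: 11/2304·32/11 + 133/468·143/266 = 1/6 ✓
b·c³: 5625/3328·8/3375 + 11/2304·(-8) + 133/468·1 = 1/4 ✓
b·(c∘Ac): 11/2304·(-64/11) + 133/468·143/266 = 1/8 ✓
b·Ac²: 11/2304·64/165 + 133/468·572/1995 = 1/12 ✓
b·A²c: 133/468·39/266 = 1/24 ✓; 4 stages ⇒ order 4.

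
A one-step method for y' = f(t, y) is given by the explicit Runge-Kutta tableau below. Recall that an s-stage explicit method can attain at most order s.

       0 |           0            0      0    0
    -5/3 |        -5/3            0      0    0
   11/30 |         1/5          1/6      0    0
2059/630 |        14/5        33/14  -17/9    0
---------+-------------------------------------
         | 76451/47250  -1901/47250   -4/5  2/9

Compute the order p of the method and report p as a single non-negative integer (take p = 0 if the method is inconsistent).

2

b = (76451/47250, -1901/47250, -4/5, 2/9)
c = (0, -5/3, 11/30, 2059/630)
Ac = (0, 0, -5/18, -4367/945)
Σ b_i: 76451/47250·1 + (-1901/47250)·1 + (-4/5)·1 + 2/9·1 = 1 ✓
b·c: (-1901/47250)·(-5/3) + (-4/5)·11/30 + 2/9·2059/630 = 1/2 ✓
b·c²: (-1901/47250)·25/9 + (-4/5)·121/900 + 2/9·4239481/396900 = 9619441/4465125 ≠ 1/3 ⇒ order 2.
b·Ac: (-4/5)·(-5/18) + 2/9·(-4367/945) = -6844/8505 ≠ 1/6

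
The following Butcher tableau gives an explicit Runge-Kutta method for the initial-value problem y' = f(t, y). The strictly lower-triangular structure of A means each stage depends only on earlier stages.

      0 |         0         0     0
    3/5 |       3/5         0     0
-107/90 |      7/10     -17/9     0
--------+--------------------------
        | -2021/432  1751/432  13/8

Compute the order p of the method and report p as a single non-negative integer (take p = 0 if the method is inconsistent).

b = (-2021/432, 1751/432, 13/8)
c = (0, 3/5, -107/90)
Ac = (0, 0, -17/15)
Σ b_i: (-2021/432)·1 + 1751/432·1 + 13/8·1 = 1 ✓
b·c: 1751/432·3/5 + 13/8·(-107/90) = 1/2 ✓
b·c²: 1751/432·9/25 + 13/8·11449/8100 = 243391/64800 ≠ 1/3 ⇒ order 2.
b·Ac: 13/8·(-17/15) = -221/120 ≠ 1/6

2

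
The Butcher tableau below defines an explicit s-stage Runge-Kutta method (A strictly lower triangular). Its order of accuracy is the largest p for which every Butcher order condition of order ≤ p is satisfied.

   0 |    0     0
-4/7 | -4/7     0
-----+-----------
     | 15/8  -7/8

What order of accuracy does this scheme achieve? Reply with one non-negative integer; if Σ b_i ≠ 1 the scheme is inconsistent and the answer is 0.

b = (15/8, -7/8)
c = (0, -4/7)
Σ b_i: 15/8·1 + (-7/8)·1 = 1 ✓
b·c: (-7/8)·(-4/7) = 1/2 ✓; 2 stages ⇒ order 2.

2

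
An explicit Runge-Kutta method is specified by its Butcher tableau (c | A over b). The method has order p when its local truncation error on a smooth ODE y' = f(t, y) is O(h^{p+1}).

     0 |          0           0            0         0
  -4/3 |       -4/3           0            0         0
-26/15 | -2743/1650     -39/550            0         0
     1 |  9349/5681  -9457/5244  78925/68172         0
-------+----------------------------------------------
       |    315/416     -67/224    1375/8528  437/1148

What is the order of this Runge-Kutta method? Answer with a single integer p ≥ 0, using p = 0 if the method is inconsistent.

b = (315/416, -67/224, 1375/8528, 437/1148)
c = (0, -4/3, -26/15, 1)
Ac = (0, 0, 26/275, 1043/2622)
Σ b_i: 315/416·1 + (-67/224)·1 + 1375/8528·1 + 437/1148·1 = 1 ✓
b·c: (-67/224)·(-4/3) + 1375/8528·(-26/15) + 437/1148·1 = 1/2 ✓
b·c²: (-67/224)·16/9 + 1375/8528·676/225 + 437/1148·1 = 1/3 ✓
b·Ac: 1375/8528·26/275 + 437/1148·1043/2622 = 1/6 ✓
b·c³: (-67/224)·(-64/27) + 1375/8528·(-17576/3375) + 437/1148·1 = 1/4 ✓
b·(c∘Ac): 1375/8528·(-676/4125) + 437/1148·1043/2622 = 1/8 ✓
b·Ac²: 1375/8528·(-104/825) + 437/1148·119/437 = 1/12 ✓
b·A²c: 437/1148·287/2622 = 1/24 ✓; 4 stages ⇒ order 4.

4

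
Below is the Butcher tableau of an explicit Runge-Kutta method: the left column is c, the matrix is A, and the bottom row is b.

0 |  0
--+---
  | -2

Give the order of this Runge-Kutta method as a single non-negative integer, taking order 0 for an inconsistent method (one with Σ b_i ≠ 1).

b = (-2)
c = (0)
Σ b_i: (-2)·1 = -2 ≠ 1 ⇒ order 0.

0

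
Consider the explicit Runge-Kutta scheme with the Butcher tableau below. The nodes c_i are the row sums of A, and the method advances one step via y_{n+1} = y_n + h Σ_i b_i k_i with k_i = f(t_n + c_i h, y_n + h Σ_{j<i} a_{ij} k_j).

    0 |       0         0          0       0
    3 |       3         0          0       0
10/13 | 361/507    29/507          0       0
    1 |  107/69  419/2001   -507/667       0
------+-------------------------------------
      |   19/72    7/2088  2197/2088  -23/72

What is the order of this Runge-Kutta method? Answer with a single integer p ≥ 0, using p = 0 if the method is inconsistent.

b = (19/72, 7/2088, 2197/2088, -23/72)
c = (0, 3, 10/13, 1)
Ac = (0, 0, 29/169, 1/23)
Σ b_i: 19/72·1 + 7/2088·1 + 2197/2088·1 + (-23/72)·1 = 1 ✓
b·c: 7/2088·3 + 2197/2088·10/13 + (-23/72)·1 = 1/2 ✓
b·c²: 7/2088·9 + 2197/2088·100/169 + (-23/72)·1 = 1/3 ✓
b·Ac: 2197/2088·29/169 + (-23/72)·1/23 = 1/6 ✓
b·c³: 7/2088·27 + 2197/2088·1000/2197 + (-23/72)·1 = 1/4 ✓
b·(c∘Ac): 2197/2088·290/2197 + (-23/72)·1/23 = 1/8 ✓
b·Ac²: 2197/2088·87/169 + (-23/72)·33/23 = 1/12 ✓
b·A²c: (-23/72)·(-3/23) = 1/24 ✓; 4 stages ⇒ order 4.

4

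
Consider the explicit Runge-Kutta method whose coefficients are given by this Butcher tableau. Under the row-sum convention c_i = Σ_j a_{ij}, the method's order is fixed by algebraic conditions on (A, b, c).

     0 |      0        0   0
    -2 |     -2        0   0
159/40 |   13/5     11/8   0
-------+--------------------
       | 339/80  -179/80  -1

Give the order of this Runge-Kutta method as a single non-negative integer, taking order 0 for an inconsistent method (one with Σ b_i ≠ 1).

b = (339/80, -179/80, -1)
c = (0, -2, 159/40)
Ac = (0, 0, -11/4)
Σ b_i: 339/80·1 + (-179/80)·1 + (-1)·1 = 1 ✓
b·c: (-179/80)·(-2) + (-1)·159/40 = 1/2 ✓
b·c²: (-179/80)·4 + (-1)·25281/1600 = -39601/1600 ≠ 1/3 ⇒ order 2.
b·Ac: (-1)·(-11/4) = 11/4 ≠ 1/6

2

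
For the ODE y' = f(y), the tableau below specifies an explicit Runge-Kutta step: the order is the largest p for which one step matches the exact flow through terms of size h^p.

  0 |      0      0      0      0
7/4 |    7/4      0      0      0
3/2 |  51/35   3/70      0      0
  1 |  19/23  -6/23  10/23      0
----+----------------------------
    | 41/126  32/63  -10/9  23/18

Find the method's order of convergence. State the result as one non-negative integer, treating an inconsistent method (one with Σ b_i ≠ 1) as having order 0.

b = (41/126, 32/63, -10/9, 23/18)
c = (0, 7/4, 3/2, 1)
Ac = (0, 0, 3/40, 9/46)
Σ b_i: 41/126·1 + 32/63·1 + (-10/9)·1 + 23/18·1 = 1 ✓
b·c: 32/63·7/4 + (-10/9)·3/2 + 23/18·1 = 1/2 ✓
b·c²: 32/63·49/16 + (-10/9)·9/4 + 23/18·1 = 1/3 ✓
b·Ac: (-10/9)·3/40 + 23/18·9/46 = 1/6 ✓
b·c³: 32/63·343/64 + (-10/9)·27/8 + 23/18·1 = 1/4 ✓
b·(c∘Ac): (-10/9)·9/80 + 23/18·9/46 = 1/8 ✓
b·Ac²: (-10/9)·21/160 + 23/18·33/184 = 1/12 ✓
b·A²c: 23/18·3/92 = 1/24 ✓; 4 stages ⇒ order 4.

4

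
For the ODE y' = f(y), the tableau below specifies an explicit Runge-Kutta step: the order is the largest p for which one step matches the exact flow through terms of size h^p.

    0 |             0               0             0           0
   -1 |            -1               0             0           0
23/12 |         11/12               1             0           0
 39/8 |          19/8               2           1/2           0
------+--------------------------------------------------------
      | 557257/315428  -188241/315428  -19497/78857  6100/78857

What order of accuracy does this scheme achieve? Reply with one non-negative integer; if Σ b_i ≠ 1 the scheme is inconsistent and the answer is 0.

b = (557257/315428, -188241/315428, -19497/78857, 6100/78857)
c = (0, -1, 23/12, 39/8)
Ac = (0, 0, -1, -25/24)
Σ b_i: 557257/315428·1 + (-188241/315428)·1 + (-19497/78857)·1 + 6100/78857·1 = 1 ✓
b·c: (-188241/315428)·(-1) + (-19497/78857)·23/12 + 6100/78857·39/8 = 1/2 ✓
b·c²: (-188241/315428)·1 + (-19497/78857)·529/144 + 6100/78857·1521/64 = 1/3 ✓
b·Ac: (-19497/78857)·(-1) + 6100/78857·(-25/24) = 1/6 ✓
b·c³: (-188241/315428)·(-1) + (-19497/78857)·12167/1728 + 6100/78857·59319/512 = 710220017/90843264 ≠ 1/4 ⇒ order 3.
b·(c∘Ac): (-19497/78857)·(-23/12) + 6100/78857·(-325/64) = 102283/1261712 ≠ 1/8
b·Ac²: (-19497/78857)·1 + 6100/78857·1105/288 = 281341/5677704 ≠ 1/12
b·A²c: 6100/78857·(-1/2) = -3050/78857 ≠ 1/24

3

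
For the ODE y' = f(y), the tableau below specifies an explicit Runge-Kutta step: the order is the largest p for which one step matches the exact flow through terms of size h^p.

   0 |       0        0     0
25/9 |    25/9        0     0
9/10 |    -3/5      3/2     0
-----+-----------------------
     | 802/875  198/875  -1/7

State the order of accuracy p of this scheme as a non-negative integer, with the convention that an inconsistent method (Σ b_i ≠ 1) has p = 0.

2

b = (802/875, 198/875, -1/7)
c = (0, 25/9, 9/10)
Ac = (0, 0, 25/6)
Σ b_i: 802/875·1 + 198/875·1 + (-1/7)·1 = 1 ✓
b·c: 198/875·25/9 + (-1/7)·9/10 = 1/2 ✓
b·c²: 198/875·625/81 + (-1/7)·81/100 = 10271/6300 ≠ 1/3 ⇒ order 2.
b·Ac: (-1/7)·25/6 = -25/42 ≠ 1/6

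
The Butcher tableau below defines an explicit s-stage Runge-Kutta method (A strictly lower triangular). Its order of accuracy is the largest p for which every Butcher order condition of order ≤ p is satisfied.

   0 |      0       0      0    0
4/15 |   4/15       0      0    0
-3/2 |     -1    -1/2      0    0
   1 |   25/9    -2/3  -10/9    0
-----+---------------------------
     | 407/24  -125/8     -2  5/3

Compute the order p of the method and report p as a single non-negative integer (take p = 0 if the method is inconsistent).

2

b = (407/24, -125/8, -2, 5/3)
c = (0, 4/15, -3/2, 1)
Ac = (0, 0, -2/15, 67/45)
Σ b_i: 407/24·1 + (-125/8)·1 + (-2)·1 + 5/3·1 = 1 ✓
b·c: (-125/8)·4/15 + (-2)·(-3/2) + 5/3·1 = 1/2 ✓
b·c²: (-125/8)·16/225 + (-2)·9/4 + 5/3·1 = -71/18 ≠ 1/3 ⇒ order 2.
b·Ac: (-2)·(-2/15) + 5/3·67/45 = 371/135 ≠ 1/6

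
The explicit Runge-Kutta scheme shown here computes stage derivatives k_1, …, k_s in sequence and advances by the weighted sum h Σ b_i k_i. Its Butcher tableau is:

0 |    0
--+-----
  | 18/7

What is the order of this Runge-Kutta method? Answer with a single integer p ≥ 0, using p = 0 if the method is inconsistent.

0

b = (18/7)
c = (0)
Σ b_i: 18/7·1 = 18/7 ≠ 1 ⇒ order 0.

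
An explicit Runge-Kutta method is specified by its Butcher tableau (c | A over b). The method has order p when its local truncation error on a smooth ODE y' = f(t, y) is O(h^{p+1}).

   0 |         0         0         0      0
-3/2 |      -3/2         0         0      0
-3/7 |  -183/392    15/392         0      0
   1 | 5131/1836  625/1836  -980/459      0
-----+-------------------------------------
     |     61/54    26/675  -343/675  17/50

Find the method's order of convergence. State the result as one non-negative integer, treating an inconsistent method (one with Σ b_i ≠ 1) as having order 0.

4

b = (61/54, 26/675, -343/675, 17/50)
c = (0, -3/2, -3/7, 1)
Ac = (0, 0, -45/784, 55/136)
Σ b_i: 61/54·1 + 26/675·1 + (-343/675)·1 + 17/50·1 = 1 ✓
b·c: 26/675·(-3/2) + (-343/675)·(-3/7) + 17/50·1 = 1/2 ✓
b·c²: 26/675·9/4 + (-343/675)·9/49 + 17/50·1 = 1/3 ✓
b·Ac: (-343/675)·(-45/784) + 17/50·55/136 = 1/6 ✓
b·c³: 26/675·(-27/8) + (-343/675)·(-27/343) + 17/50·1 = 1/4 ✓
b·(c∘Ac): (-343/675)·135/5488 + 17/50·55/136 = 1/8 ✓
b·Ac²: (-343/675)·135/1568 + 17/50·305/816 = 1/12 ✓
b·A²c: 17/50·25/204 = 1/24 ✓; 4 stages ⇒ order 4.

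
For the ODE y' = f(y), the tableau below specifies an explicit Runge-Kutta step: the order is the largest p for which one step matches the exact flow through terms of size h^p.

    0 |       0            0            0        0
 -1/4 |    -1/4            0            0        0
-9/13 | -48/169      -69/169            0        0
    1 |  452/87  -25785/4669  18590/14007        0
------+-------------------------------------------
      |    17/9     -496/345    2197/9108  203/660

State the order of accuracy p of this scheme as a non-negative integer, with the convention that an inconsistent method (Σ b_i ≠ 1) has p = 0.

b = (17/9, -496/345, 2197/9108, 203/660)
c = (0, -1/4, -9/13, 1)
Ac = (0, 0, 69/676, 375/812)
Σ b_i: 17/9·1 + (-496/345)·1 + 2197/9108·1 + 203/660·1 = 1 ✓
b·c: (-496/345)·(-1/4) + 2197/9108·(-9/13) + 203/660·1 = 1/2 ✓
b·c²: (-496/345)·1/16 + 2197/9108·81/169 + 203/660·1 = 1/3 ✓
b·Ac: 2197/9108·69/676 + 203/660·375/812 = 1/6 ✓
b·c³: (-496/345)·(-1/64) + 2197/9108·(-729/2197) + 203/660·1 = 1/4 ✓
b·(c∘Ac): 2197/9108·(-621/8788) + 203/660·375/812 = 1/8 ✓
b·Ac²: 2197/9108·(-69/2704) + 203/660·135/464 = 1/12 ✓
b·A²c: 203/660·55/406 = 1/24 ✓; 4 stages ⇒ order 4.

4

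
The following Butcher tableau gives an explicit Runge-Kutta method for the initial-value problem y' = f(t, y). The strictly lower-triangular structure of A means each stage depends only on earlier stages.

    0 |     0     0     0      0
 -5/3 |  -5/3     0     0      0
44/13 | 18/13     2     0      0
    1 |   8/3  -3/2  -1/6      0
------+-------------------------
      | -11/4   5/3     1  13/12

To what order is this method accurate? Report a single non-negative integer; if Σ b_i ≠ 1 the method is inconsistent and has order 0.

b = (-11/4, 5/3, 1, 13/12)
c = (0, -5/3, 44/13, 1)
Ac = (0, 0, -10/3, 151/78)
Σ b_i: (-11/4)·1 + 5/3·1 + 1·1 + 13/12·1 = 1 ✓
b·c: 5/3·(-5/3) + 1·44/13 + 13/12·1 = 791/468 ≠ 1/2 ⇒ order 1.

1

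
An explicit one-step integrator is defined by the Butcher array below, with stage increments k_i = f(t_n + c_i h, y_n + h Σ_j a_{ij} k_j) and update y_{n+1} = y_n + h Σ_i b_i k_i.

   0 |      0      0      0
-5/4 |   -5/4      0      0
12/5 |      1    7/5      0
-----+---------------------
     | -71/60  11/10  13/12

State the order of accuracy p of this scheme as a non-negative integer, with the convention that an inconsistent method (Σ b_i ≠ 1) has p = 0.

b = (-71/60, 11/10, 13/12)
c = (0, -5/4, 12/5)
Ac = (0, 0, -7/4)
Σ b_i: (-71/60)·1 + 11/10·1 + 13/12·1 = 1 ✓
b·c: 11/10·(-5/4) + 13/12·12/5 = 49/40 ≠ 1/2 ⇒ order 1.

1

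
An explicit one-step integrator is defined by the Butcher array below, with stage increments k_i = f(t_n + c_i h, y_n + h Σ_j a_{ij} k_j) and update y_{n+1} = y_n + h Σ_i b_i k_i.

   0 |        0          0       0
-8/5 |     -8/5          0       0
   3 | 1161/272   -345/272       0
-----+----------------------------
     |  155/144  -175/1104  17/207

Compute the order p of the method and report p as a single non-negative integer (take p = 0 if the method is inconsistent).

b = (155/144, -175/1104, 17/207)
c = (0, -8/5, 3)
Ac = (0, 0, 69/34)
Σ b_i: 155/144·1 + (-175/1104)·1 + 17/207·1 = 1 ✓
b·c: (-175/1104)·(-8/5) + 17/207·3 = 1/2 ✓
b·c²: (-175/1104)·64/25 + 17/207·9 = 1/3 ✓
b·Ac: 17/207·69/34 = 1/6 ✓; 3 stages ⇒ order 3.

3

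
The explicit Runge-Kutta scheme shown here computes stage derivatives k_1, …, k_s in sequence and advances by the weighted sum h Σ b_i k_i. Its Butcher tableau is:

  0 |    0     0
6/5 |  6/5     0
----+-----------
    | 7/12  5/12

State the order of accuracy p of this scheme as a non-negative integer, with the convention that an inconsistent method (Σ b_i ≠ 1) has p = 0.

b = (7/12, 5/12)
c = (0, 6/5)
Σ b_i: 7/12·1 + 5/12·1 = 1 ✓
b·c: 5/12·6/5 = 1/2 ✓; 2 stages ⇒ order 2.

2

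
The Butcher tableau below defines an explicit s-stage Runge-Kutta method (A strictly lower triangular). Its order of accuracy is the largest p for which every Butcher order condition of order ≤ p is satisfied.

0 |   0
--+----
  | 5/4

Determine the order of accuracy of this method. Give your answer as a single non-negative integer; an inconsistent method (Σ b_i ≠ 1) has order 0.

b = (5/4)
c = (0)
Σ b_i: 5/4·1 = 5/4 ≠ 1 ⇒ order 0.

0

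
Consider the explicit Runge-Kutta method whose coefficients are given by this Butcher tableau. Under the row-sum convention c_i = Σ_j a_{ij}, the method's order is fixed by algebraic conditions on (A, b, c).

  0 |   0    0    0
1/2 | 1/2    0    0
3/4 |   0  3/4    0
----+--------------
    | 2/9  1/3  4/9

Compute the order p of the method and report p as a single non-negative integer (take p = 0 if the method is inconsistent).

3

b = (2/9, 1/3, 4/9)
c = (0, 1/2, 3/4)
Ac = (0, 0, 3/8)
Σ b_i: 2/9·1 + 1/3·1 + 4/9·1 = 1 ✓
b·c: 1/3·1/2 + 4/9·3/4 = 1/2 ✓
b·c²: 1/3·1/4 + 4/9·9/16 = 1/3 ✓
b·Ac: 4/9·3/8 = 1/6 ✓; 3 stages ⇒ order 3.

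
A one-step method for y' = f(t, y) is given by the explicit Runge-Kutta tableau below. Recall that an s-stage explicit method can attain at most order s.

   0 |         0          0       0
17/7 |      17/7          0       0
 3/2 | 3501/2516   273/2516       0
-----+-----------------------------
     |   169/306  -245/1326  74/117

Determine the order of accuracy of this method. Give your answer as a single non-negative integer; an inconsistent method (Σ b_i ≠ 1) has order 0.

b = (169/306, -245/1326, 74/117)
c = (0, 17/7, 3/2)
Ac = (0, 0, 39/148)
Σ b_i: 169/306·1 + (-245/1326)·1 + 74/117·1 = 1 ✓
b·c: (-245/1326)·17/7 + 74/117·3/2 = 1/2 ✓
b·c²: (-245/1326)·289/49 + 74/117·9/4 = 1/3 ✓
b·Ac: 74/117·39/148 = 1/6 ✓; 3 stages ⇒ order 3.

3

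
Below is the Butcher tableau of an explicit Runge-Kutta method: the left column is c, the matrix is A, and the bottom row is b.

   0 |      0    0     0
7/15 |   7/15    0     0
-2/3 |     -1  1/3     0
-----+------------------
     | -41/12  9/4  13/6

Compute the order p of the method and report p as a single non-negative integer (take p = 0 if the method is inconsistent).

1

b = (-41/12, 9/4, 13/6)
c = (0, 7/15, -2/3)
Ac = (0, 0, 7/45)
Σ b_i: (-41/12)·1 + 9/4·1 + 13/6·1 = 1 ✓
b·c: 9/4·7/15 + 13/6·(-2/3) = -71/180 ≠ 1/2 ⇒ order 1.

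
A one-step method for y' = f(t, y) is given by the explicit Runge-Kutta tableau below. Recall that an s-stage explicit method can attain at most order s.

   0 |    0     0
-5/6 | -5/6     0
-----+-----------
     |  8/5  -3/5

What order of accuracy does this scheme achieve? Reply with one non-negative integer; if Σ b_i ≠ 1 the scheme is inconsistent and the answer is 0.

b = (8/5, -3/5)
c = (0, -5/6)
Σ b_i: 8/5·1 + (-3/5)·1 = 1 ✓
b·c: (-3/5)·(-5/6) = 1/2 ✓; 2 stages ⇒ order 2.

2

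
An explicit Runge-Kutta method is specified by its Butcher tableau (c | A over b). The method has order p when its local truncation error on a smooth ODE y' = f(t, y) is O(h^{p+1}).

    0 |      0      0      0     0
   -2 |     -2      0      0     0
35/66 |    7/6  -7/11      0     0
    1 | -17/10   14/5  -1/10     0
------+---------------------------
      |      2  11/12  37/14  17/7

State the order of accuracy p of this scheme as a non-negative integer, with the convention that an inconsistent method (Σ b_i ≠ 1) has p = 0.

0

b = (2, 11/12, 37/14, 17/7)
c = (0, -2, 35/66, 1)
Ac = (0, 0, 14/11, -3731/660)
Σ b_i: 2·1 + 11/12·1 + 37/14·1 + 17/7·1 = 671/84 ≠ 1 ⇒ order 0.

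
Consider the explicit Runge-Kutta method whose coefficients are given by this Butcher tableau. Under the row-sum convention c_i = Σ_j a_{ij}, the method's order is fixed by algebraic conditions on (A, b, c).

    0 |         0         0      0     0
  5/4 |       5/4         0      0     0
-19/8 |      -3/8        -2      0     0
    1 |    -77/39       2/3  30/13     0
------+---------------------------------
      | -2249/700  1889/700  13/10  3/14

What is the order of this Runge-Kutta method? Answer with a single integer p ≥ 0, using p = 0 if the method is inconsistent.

b = (-2249/700, 1889/700, 13/10, 3/14)
c = (0, 5/4, -19/8, 1)
Ac = (0, 0, -5/2, -725/156)
Σ b_i: (-2249/700)·1 + 1889/700·1 + 13/10·1 + 3/14·1 = 1 ✓
b·c: 1889/700·5/4 + 13/10·(-19/8) + 3/14·1 = 1/2 ✓
b·c²: 1889/700·25/16 + 13/10·361/64 + 3/14·1 = 52701/4480 ≠ 1/3 ⇒ order 2.
b·Ac: 13/10·(-5/2) + 3/14·(-725/156) = -3091/728 ≠ 1/6

2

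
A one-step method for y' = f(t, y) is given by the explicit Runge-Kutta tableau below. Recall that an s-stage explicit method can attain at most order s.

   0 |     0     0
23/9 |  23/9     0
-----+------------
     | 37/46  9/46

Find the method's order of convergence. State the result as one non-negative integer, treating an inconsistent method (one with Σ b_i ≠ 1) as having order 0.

2

b = (37/46, 9/46)
c = (0, 23/9)
Σ b_i: 37/46·1 + 9/46·1 = 1 ✓
b·c: 9/46·23/9 = 1/2 ✓; 2 stages ⇒ order 2.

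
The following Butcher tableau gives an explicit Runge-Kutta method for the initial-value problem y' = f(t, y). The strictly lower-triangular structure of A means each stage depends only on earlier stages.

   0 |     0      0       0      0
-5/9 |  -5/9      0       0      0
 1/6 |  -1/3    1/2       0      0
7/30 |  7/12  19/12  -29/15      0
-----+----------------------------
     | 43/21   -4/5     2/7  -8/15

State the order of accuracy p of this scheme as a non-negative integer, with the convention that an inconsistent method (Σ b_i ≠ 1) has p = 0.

b = (43/21, -4/5, 2/7, -8/15)
c = (0, -5/9, 1/6, 7/30)
Ac = (0, 0, -5/18, -649/540)
Σ b_i: 43/21·1 + (-4/5)·1 + 2/7·1 + (-8/15)·1 = 1 ✓
b·c: (-4/5)·(-5/9) + 2/7·1/6 + (-8/15)·7/30 = 193/525 ≠ 1/2 ⇒ order 1.

1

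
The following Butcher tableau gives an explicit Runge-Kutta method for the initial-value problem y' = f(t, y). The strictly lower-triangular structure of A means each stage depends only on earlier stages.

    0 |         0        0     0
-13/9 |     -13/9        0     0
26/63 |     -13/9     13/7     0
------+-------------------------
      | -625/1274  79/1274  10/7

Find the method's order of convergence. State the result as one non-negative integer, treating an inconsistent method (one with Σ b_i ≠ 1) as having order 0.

b = (-625/1274, 79/1274, 10/7)
c = (0, -13/9, 26/63)
Ac = (0, 0, -169/63)
Σ b_i: (-625/1274)·1 + 79/1274·1 + 10/7·1 = 1 ✓
b·c: 79/1274·(-13/9) + 10/7·26/63 = 1/2 ✓
b·c²: 79/1274·169/81 + 10/7·676/3969 = 767/2058 ≠ 1/3 ⇒ order 2.
b·Ac: 10/7·(-169/63) = -1690/441 ≠ 1/6

2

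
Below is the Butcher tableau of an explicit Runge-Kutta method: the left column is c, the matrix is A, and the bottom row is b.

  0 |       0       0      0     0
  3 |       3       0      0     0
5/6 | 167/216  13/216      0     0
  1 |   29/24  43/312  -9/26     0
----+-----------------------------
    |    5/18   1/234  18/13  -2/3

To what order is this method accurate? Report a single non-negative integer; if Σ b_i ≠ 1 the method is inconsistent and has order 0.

b = (5/18, 1/234, 18/13, -2/3)
c = (0, 3, 5/6, 1)
Ac = (0, 0, 13/72, 1/8)
Σ b_i: 5/18·1 + 1/234·1 + 18/13·1 + (-2/3)·1 = 1 ✓
b·c: 1/234·3 + 18/13·5/6 + (-2/3)·1 = 1/2 ✓
b·c²: 1/234·9 + 18/13·25/36 + (-2/3)·1 = 1/3 ✓
b·Ac: 18/13·13/72 + (-2/3)·1/8 = 1/6 ✓
b·c³: 1/234·27 + 18/13·125/216 + (-2/3)·1 = 1/4 ✓
b·(c∘Ac): 18/13·65/432 + (-2/3)·1/8 = 1/8 ✓
b·Ac²: 18/13·13/24 + (-2/3)·1 = 1/12 ✓
b·A²c: (-2/3)·(-1/16) = 1/24 ✓; 4 stages ⇒ order 4.

4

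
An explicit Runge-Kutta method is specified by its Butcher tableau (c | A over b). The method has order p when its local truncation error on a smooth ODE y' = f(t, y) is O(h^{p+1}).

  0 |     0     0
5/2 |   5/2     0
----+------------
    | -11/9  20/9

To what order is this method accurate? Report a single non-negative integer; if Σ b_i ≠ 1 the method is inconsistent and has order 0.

1

b = (-11/9, 20/9)
c = (0, 5/2)
Σ b_i: (-11/9)·1 + 20/9·1 = 1 ✓
b·c: 20/9·5/2 = 50/9 ≠ 1/2 ⇒ order 1.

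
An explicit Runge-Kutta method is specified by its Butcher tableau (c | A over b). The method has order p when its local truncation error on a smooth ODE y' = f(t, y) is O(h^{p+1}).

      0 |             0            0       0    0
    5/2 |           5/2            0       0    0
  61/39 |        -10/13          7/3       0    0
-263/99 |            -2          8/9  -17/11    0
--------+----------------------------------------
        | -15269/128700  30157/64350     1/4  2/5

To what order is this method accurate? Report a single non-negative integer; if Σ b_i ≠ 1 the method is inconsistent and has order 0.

2

b = (-15269/128700, 30157/64350, 1/4, 2/5)
c = (0, 5/2, 61/39, -263/99)
Ac = (0, 0, 35/6, -251/1287)
Σ b_i: (-15269/128700)·1 + 30157/64350·1 + 1/4·1 + 2/5·1 = 1 ✓
b·c: 30157/64350·5/2 + 1/4·61/39 + 2/5·(-263/99) = 1/2 ✓
b·c²: 30157/64350·25/4 + 1/4·3721/1521 + 2/5·69169/9801 = 421614961/66254760 ≠ 1/3 ⇒ order 2.
b·Ac: 1/4·35/6 + 2/5·(-251/1287) = 71059/51480 ≠ 1/6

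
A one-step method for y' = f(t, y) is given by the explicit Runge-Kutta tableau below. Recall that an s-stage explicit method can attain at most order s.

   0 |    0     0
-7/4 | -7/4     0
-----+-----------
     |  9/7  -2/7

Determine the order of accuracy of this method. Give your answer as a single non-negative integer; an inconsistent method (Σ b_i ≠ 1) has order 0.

b = (9/7, -2/7)
c = (0, -7/4)
Σ b_i: 9/7·1 + (-2/7)·1 = 1 ✓
b·c: (-2/7)·(-7/4) = 1/2 ✓; 2 stages ⇒ order 2.

2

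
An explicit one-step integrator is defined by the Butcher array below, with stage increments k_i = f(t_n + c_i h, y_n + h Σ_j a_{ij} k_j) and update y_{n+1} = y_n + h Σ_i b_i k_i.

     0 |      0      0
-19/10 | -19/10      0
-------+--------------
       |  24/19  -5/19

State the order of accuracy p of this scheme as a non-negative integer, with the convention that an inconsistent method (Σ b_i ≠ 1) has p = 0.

2

b = (24/19, -5/19)
c = (0, -19/10)
Σ b_i: 24/19·1 + (-5/19)·1 = 1 ✓
b·c: (-5/19)·(-19/10) = 1/2 ✓; 2 stages ⇒ order 2.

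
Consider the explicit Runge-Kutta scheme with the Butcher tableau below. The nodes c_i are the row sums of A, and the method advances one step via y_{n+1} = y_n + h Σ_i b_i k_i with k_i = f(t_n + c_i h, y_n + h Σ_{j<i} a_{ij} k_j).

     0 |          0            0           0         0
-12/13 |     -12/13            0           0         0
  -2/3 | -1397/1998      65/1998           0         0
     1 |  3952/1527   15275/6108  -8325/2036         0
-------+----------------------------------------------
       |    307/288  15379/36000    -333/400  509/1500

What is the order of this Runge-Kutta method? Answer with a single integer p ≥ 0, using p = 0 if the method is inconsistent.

b = (307/288, 15379/36000, -333/400, 509/1500)
c = (0, -12/13, -2/3, 1)
Ac = (0, 0, -10/333, 425/1018)
Σ b_i: 307/288·1 + 15379/36000·1 + (-333/400)·1 + 509/1500·1 = 1 ✓
b·c: 15379/36000·(-12/13) + (-333/400)·(-2/3) + 509/1500·1 = 1/2 ✓
b·c²: 15379/36000·144/169 + (-333/400)·4/9 + 509/1500·1 = 1/3 ✓
b·Ac: (-333/400)·(-10/333) + 509/1500·425/1018 = 1/6 ✓
b·c³: 15379/36000·(-1728/2197) + (-333/400)·(-8/27) + 509/1500·1 = 1/4 ✓
b·(c∘Ac): (-333/400)·20/999 + 509/1500·425/1018 = 1/8 ✓
b·Ac²: (-333/400)·40/1443 + 509/1500·2075/6617 = 1/12 ✓
b·A²c: 509/1500·125/1018 = 1/24 ✓; 4 stages ⇒ order 4.

4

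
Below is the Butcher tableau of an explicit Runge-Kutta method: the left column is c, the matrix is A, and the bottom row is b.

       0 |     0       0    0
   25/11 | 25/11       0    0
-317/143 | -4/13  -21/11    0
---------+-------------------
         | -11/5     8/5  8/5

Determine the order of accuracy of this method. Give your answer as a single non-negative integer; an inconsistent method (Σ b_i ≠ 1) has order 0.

1

b = (-11/5, 8/5, 8/5)
c = (0, 25/11, -317/143)
Ac = (0, 0, -525/121)
Σ b_i: (-11/5)·1 + 8/5·1 + 8/5·1 = 1 ✓
b·c: 8/5·25/11 + 8/5·(-317/143) = 64/715 ≠ 1/2 ⇒ order 1.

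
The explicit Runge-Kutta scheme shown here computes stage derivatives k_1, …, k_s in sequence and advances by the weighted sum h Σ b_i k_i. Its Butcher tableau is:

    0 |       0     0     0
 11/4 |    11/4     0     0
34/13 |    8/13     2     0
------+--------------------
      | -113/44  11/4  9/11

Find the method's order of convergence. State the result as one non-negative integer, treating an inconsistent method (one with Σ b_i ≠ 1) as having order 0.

1

b = (-113/44, 11/4, 9/11)
c = (0, 11/4, 34/13)
Ac = (0, 0, 11/2)
Σ b_i: (-113/44)·1 + 11/4·1 + 9/11·1 = 1 ✓
b·c: 11/4·11/4 + 9/11·34/13 = 22199/2288 ≠ 1/2 ⇒ order 1.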